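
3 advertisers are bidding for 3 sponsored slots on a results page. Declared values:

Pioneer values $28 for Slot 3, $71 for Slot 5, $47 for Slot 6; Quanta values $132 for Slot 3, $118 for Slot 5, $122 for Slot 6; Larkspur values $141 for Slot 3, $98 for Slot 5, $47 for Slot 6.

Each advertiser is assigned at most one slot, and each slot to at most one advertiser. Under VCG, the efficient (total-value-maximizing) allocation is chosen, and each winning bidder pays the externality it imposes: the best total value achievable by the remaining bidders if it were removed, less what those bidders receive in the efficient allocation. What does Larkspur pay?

Efficient allocation: Pioneer→Slot 5 ($71), Quanta→Slot 6 ($122), Larkspur→Slot 3 ($141); total welfare W = $334.
Larkspur receives Slot 3 at value $141, so the others get W − 141 = $193.
Without Larkspur: best allocation of the remaining 2 bidders over all 3 slots is Pioneer→Slot 5 ($71), Quanta→Slot 3 ($132), total $203.
VCG payment = (others' best without Larkspur) − (others' welfare with Larkspur) = 203 − 193 = $10.

Larkspur pays $10.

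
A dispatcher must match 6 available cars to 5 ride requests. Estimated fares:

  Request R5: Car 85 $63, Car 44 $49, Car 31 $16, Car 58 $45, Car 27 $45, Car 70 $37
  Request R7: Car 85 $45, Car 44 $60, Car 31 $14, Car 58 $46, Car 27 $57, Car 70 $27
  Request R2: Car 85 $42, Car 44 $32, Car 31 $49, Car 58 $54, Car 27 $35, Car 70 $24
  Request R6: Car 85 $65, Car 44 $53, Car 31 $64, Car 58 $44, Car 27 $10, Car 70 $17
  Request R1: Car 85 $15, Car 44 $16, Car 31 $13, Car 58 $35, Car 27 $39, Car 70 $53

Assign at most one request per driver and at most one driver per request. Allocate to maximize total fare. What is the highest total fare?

This is a one-to-one assignment (maximum-weight bipartite matching).
Optimal: Car 85→Request R5 ($63), Car 44→Request R7 ($60), Car 58→Request R2 ($54), Car 31→Request R6 ($64), Car 70→Request R1 ($53) — total 63+60+54+64+53 = $294.
Max-entry greedy (repeatedly take the single best remaining cell) gives $277, worse by 17.
Next-best assignment: Car 85→Request R5, Car 27→Request R7, Car 58→Request R2, Car 31→Request R6, Car 70→Request R1 = $291.
Swapping Car 85↔Car 70 (Car 85→Request R1 $15, Car 70→Request R5 $37) loses 64.

Maximum total: $294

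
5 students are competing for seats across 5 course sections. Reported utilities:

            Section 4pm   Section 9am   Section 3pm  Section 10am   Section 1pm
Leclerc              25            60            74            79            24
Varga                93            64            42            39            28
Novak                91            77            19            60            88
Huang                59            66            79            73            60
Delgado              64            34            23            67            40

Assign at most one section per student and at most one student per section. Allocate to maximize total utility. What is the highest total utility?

Optimal: Leclerc→Section 3pm (74 points), Varga→Section 4pm (93 points), Novak→Section 1pm (88 points), Huang→Section 9am (66 points), Delgado→Section 10am (67 points) — total 74+93+88+66+67 = 388 points.
Max-entry greedy (repeatedly take the single best remaining cell) gives 373 points, worse by 15.

Maximum total: 388 points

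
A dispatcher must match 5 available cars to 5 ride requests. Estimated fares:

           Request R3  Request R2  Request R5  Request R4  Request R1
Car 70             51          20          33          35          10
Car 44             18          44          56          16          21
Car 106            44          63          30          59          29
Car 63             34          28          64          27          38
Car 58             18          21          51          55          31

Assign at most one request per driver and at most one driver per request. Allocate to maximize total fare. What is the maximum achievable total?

Maximum total: $263

Treat this as an assignment problem: match each driver to one request.
Optimal: Car 70→Request R3 ($51), Car 44→Request R5 ($56), Car 106→Request R2 ($63), Car 63→Request R1 ($38), Car 58→Request R4 ($55) — total 51+56+63+38+55 = $263.
Column-greedy (each request in turn goes to its best remaining driver) gives $254, worse by 9.
Next-best assignment: Car 70→Request R3, Car 44→Request R1, Car 106→Request R2, Car 63→Request R5, Car 58→Request R4 = $254.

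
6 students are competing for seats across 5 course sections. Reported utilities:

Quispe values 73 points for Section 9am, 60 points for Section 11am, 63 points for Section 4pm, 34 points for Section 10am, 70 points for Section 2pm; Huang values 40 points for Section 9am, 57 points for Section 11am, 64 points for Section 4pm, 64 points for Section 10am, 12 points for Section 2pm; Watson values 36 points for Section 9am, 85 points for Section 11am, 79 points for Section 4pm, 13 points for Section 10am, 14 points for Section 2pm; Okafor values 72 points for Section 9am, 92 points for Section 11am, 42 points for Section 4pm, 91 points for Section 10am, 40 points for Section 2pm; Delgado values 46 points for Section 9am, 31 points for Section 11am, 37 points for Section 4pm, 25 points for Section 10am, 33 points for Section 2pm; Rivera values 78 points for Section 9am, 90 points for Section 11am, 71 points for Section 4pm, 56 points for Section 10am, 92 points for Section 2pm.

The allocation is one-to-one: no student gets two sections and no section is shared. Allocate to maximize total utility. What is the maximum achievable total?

This is the linear assignment problem.
Optimal: Quispe→Section 9am (73 points), Watson→Section 11am (85 points), Huang→Section 4pm (64 points), Okafor→Section 10am (91 points), Rivera→Section 2pm (92 points) — total 73+85+64+91+92 = 405 points.

Max total: 405 points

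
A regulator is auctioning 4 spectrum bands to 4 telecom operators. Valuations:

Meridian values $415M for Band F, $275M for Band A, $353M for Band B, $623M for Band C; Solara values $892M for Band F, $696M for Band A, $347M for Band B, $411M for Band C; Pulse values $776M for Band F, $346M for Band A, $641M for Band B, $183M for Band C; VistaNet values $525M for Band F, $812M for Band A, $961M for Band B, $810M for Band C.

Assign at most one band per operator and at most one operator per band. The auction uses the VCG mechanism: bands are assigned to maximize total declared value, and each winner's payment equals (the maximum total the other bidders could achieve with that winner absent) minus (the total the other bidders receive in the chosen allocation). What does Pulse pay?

Efficient allocation: Meridian→Band C ($623M), Solara→Band A ($696M), Pulse→Band F ($776M), VistaNet→Band B ($961M); total welfare W = $3056M.
Pulse receives Band F at value $776M, so the others get W − 776 = $2280M.
Without Pulse: best allocation of the remaining 3 bidders over all 4 bands is Meridian→Band C ($623M), Solara→Band F ($892M), VistaNet→Band B ($961M), total $2476M.
VCG payment = (others' best without Pulse) − (others' welfare with Pulse) = 2476 − 2280 = $196M.

Pulse pays $196M.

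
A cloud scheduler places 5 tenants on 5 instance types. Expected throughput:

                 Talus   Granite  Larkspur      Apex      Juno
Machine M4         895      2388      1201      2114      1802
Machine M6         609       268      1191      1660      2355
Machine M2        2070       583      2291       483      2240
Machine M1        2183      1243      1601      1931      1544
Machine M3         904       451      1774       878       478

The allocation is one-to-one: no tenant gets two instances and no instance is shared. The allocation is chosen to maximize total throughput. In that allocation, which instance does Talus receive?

Talus receives Machine M2.

Optimal: Talus→Machine M2 (2070 ops/s), Granite→Machine M4 (2388 ops/s), Larkspur→Machine M3 (1774 ops/s), Apex→Machine M1 (1931 ops/s), Juno→Machine M6 (2355 ops/s) — total 2070+2388+1774+1931+2355 = 10518 ops/s.
Column-greedy (each instance in turn goes to its best remaining tenant) gives 10095 ops/s, worse by 423.
Next-best assignment: Talus→Machine M1, Granite→Machine M4, Larkspur→Machine M3, Apex→Machine M6, Juno→Machine M2 = 10245 ops/s.
Swapping Apex↔Larkspur (Apex→Machine M3 878 ops/s, Larkspur→Machine M1 1601 ops/s) loses 1226.
Checked against all permutations: 10518 ops/s is optimal.
Talus's own top instance is Machine M1 (2183 ops/s), but forcing Talus→Machine M1 and reassigning the rest optimally gives only 10245 ops/s — worse by 273.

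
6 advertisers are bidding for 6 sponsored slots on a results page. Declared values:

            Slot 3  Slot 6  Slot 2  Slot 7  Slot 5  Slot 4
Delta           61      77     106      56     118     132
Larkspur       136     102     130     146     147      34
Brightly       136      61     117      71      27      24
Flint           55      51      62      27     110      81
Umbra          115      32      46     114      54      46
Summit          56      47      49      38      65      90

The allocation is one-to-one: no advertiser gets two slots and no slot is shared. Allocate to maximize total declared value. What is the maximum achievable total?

This is the linear assignment problem.
Optimal: Delta→Slot 4 ($132), Larkspur→Slot 2 ($130), Brightly→Slot 3 ($136), Flint→Slot 5 ($110), Umbra→Slot 7 ($114), Summit→Slot 6 ($47) — total 132+130+136+110+114+47 = $669.
Column-greedy (each slot in turn goes to its best remaining advertiser) gives $644, worse by 25.
Next-best assignment: Delta→Slot 4, Larkspur→Slot 7, Brightly→Slot 2, Flint→Slot 5, Umbra→Slot 3, Summit→Slot 6 = $667.
Swapping Delta↔Larkspur (Delta→Slot 2 $106, Larkspur→Slot 4 $34) loses 122.
No other one-to-one assignment exceeds $669.

Maximum total: $669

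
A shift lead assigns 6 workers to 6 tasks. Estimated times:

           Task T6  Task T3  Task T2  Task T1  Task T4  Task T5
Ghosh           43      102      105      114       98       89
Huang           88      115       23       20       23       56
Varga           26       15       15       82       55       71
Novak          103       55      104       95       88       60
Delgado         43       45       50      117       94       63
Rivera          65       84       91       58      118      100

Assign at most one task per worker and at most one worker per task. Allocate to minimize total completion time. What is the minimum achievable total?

Min total: 244 min

Treat this as an assignment problem: match each worker to one task.
Optimal: Ghosh→Task T6 (43 min), Huang→Task T4 (23 min), Varga→Task T2 (15 min), Novak→Task T5 (60 min), Delgado→Task T3 (45 min), Rivera→Task T1 (58 min) — total 43+23+15+60+45+58 = 244 min.
Column-greedy (each task in turn goes to its cheapest remaining worker) gives 329 min, worse by 85.
Next-best assignment: Ghosh→Task T6, Huang→Task T4, Varga→Task T3, Novak→Task T5, Delgado→Task T2, Rivera→Task T1 = 249 min.
Swapping Rivera↔Delgado (Rivera→Task T3 84 min, Delgado→Task T1 117 min) adds 98.
Checked against all permutations: 244 min is optimal.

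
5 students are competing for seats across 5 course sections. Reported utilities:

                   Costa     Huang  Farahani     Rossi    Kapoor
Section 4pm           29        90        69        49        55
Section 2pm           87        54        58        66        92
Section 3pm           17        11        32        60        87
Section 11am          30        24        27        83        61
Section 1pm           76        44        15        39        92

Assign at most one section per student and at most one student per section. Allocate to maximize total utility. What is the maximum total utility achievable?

Maximum total: 394 points

Optimal: Costa→Section 1pm (76 points), Huang→Section 4pm (90 points), Farahani→Section 2pm (58 points), Rossi→Section 11am (83 points), Kapoor→Section 3pm (87 points) — total 76+90+58+83+87 = 394 points.
Next-best assignment: Costa→Section 2pm, Huang→Section 4pm, Farahani→Section 3pm, Rossi→Section 11am, Kapoor→Section 1pm = 384 points.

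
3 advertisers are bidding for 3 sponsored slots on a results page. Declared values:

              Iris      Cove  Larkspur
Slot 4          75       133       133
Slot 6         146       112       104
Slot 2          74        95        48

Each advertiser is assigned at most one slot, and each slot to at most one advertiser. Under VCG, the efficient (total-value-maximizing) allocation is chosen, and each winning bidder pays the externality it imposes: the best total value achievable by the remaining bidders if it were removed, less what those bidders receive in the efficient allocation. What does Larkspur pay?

Larkspur pays $38.

Efficient allocation: Iris→Slot 6 ($146), Cove→Slot 2 ($95), Larkspur→Slot 4 ($133); total welfare W = $374.
Larkspur receives Slot 4 at value $133, so the others get W − 133 = $241.
Without Larkspur: best allocation of the remaining 2 bidders over all 3 slots is Iris→Slot 6 ($146), Cove→Slot 4 ($133), total $279.
VCG payment = (others' best without Larkspur) − (others' welfare with Larkspur) = 279 − 241 = $38.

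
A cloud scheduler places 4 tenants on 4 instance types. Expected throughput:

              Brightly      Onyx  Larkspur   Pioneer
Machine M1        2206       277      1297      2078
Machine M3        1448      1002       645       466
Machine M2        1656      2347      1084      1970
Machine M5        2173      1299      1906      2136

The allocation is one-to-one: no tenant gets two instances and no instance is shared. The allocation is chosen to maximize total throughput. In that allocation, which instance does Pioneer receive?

Pioneer receives Machine M1.

Treat this as an assignment problem: match each tenant to one instance.
Optimal: Brightly→Machine M3 (1448 ops/s), Onyx→Machine M2 (2347 ops/s), Larkspur→Machine M5 (1906 ops/s), Pioneer→Machine M1 (2078 ops/s) — total 1448+2347+1906+2078 = 7779 ops/s.
Swapping Pioneer↔Larkspur (Pioneer→Machine M5 2136 ops/s, Larkspur→Machine M1 1297 ops/s) loses 551.
Checked against all permutations: 7779 ops/s is optimal.
Pioneer's own top instance is Machine M5 (2136 ops/s), but forcing Pioneer→Machine M5 and reassigning the rest optimally gives only 7334 ops/s — worse by 445.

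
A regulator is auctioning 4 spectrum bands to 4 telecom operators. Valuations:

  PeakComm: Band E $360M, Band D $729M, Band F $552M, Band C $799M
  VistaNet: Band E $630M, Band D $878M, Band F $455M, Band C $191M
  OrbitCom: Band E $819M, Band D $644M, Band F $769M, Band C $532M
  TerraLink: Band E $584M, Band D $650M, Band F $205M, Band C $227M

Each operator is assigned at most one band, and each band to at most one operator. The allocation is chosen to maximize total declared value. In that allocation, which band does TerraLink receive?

Treat this as an assignment problem: match each operator to one band.
Optimal: PeakComm→Band C ($799M), VistaNet→Band D ($878M), OrbitCom→Band F ($769M), TerraLink→Band E ($584M) — total 799+878+769+584 = $3030M.
Next-best assignment: PeakComm→Band C, VistaNet→Band E, OrbitCom→Band F, TerraLink→Band D = $2848M.
No other one-to-one assignment exceeds $3030M.
TerraLink's own top band is Band D ($650M), but forcing TerraLink→Band D and reassigning the rest optimally gives only $2848M — worse by 182.

TerraLink receives Band E.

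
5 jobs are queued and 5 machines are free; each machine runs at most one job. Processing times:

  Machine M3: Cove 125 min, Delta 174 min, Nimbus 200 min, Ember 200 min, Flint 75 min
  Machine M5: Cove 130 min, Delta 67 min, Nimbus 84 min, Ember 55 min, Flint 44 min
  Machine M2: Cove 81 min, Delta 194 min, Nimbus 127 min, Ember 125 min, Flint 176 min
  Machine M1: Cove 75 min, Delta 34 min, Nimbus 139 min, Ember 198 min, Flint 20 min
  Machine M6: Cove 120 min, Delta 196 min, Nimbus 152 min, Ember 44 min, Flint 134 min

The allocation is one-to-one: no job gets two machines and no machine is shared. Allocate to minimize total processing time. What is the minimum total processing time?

Treat this as an assignment problem: match each job to one machine.
Optimal: Cove→Machine M2 (81 min), Delta→Machine M1 (34 min), Nimbus→Machine M5 (84 min), Ember→Machine M6 (44 min), Flint→Machine M3 (75 min) — total 81+34+84+44+75 = 318 min.
Min-entry greedy (repeatedly take the single cheapest remaining cell) gives 412 min, worse by 94.
Next-best assignment: Cove→Machine M3, Delta→Machine M1, Nimbus→Machine M2, Ember→Machine M6, Flint→Machine M5 = 374 min.
Every other assignment is strictly worse.

Min total: 318 min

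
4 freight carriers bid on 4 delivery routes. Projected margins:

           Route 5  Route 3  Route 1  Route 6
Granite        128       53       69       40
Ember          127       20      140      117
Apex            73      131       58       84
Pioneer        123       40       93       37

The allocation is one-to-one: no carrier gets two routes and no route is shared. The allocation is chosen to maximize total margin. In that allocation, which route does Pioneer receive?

Optimal: Granite→Route 5 ($128k), Ember→Route 6 ($117k), Apex→Route 3 ($131k), Pioneer→Route 1 ($93k) — total 128+117+131+93 = $469k.
Max-entry greedy (repeatedly take the single best remaining cell) gives $436k, worse by 33.
Next-best assignment: Granite→Route 1, Ember→Route 6, Apex→Route 3, Pioneer→Route 5 = $440k.
Every other assignment is strictly worse.
Pioneer's own top route is Route 5 ($123k), but forcing Pioneer→Route 5 and reassigning the rest optimally gives only $440k — worse by 29.

Pioneer receives Route 1.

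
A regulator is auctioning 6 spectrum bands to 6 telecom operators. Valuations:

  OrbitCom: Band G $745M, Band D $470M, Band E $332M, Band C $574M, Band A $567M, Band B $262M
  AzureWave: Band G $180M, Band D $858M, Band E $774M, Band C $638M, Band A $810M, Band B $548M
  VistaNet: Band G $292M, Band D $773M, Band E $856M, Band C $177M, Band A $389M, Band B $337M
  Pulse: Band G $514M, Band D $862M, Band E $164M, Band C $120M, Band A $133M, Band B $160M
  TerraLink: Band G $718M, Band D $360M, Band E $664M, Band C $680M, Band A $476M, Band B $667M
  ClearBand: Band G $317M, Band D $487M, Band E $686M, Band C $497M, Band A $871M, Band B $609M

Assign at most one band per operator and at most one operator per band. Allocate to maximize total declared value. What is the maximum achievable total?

Maximum total: $4639M

Optimal: OrbitCom→Band G ($745M), AzureWave→Band C ($638M), VistaNet→Band E ($856M), Pulse→Band D ($862M), TerraLink→Band B ($667M), ClearBand→Band A ($871M) — total 745+638+856+862+667+871 = $4639M.
Max-entry greedy (repeatedly take the single best remaining cell) gives $4562M, worse by 77.
Next-best assignment: OrbitCom→Band G, AzureWave→Band A, VistaNet→Band E, Pulse→Band D, TerraLink→Band C, ClearBand→Band B = $4562M.
Swapping Pulse↔AzureWave (Pulse→Band C $120M, AzureWave→Band D $858M) loses 522.
No other one-to-one assignment exceeds $4639M.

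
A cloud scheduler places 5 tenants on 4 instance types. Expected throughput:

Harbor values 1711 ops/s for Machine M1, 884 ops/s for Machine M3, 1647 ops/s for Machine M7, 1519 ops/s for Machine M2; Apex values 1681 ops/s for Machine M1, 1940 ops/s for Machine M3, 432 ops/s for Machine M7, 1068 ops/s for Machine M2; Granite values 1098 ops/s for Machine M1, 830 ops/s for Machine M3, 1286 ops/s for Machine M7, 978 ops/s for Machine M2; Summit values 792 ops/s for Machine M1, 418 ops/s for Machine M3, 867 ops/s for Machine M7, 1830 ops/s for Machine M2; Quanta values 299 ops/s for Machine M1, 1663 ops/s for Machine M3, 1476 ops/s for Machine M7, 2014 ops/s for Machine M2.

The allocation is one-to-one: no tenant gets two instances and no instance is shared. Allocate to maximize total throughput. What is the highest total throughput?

This is a one-to-one assignment (maximum-weight bipartite matching).
Optimal: Harbor→Machine M1 (1711 ops/s), Apex→Machine M3 (1940 ops/s), Quanta→Machine M7 (1476 ops/s), Summit→Machine M2 (1830 ops/s) — total 1711+1940+1476+1830 = 6957 ops/s.
Max-entry greedy (repeatedly take the single best remaining cell) gives 6951 ops/s, worse by 6.

Max total: 6957 ops/s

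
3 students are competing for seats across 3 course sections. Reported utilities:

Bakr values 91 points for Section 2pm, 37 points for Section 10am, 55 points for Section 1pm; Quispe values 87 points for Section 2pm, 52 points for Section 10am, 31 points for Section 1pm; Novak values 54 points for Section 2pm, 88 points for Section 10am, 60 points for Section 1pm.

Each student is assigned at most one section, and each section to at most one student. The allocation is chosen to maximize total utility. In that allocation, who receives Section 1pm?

Optimal: Bakr→Section 1pm (55 points), Quispe→Section 2pm (87 points), Novak→Section 10am (88 points) — total 55+87+88 = 230 points.
Row-greedy (each student in turn takes its best remaining section) gives 203 points, worse by 27.
Swapping Bakr↔Quispe (Bakr→Section 2pm 91 points, Quispe→Section 1pm 31 points) loses 20.
Checked against all permutations: 230 points is optimal.
Bakr's own top section is Section 2pm (91 points), but forcing Bakr→Section 2pm and reassigning the rest optimally gives only 210 points — worse by 20.

Bakr receives Section 1pm.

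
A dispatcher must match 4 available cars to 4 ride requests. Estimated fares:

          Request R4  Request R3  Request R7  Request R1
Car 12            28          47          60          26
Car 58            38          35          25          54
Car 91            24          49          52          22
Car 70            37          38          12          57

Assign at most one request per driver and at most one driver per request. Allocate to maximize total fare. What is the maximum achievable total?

Optimal: Car 12→Request R7 ($60), Car 58→Request R4 ($38), Car 91→Request R3 ($49), Car 70→Request R1 ($57) — total 60+38+49+57 = $204.
Row-greedy (each driver in turn takes its best remaining request) gives $200, worse by 4.

Maximum total: $204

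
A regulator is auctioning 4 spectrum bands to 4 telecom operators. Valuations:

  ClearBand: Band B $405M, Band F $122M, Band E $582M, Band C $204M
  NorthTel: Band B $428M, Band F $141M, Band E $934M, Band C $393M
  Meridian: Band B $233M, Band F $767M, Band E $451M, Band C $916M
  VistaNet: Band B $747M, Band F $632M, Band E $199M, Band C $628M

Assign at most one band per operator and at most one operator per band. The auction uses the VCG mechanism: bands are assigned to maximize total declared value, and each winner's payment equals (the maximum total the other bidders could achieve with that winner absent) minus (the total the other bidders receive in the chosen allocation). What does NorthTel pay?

NorthTel pays $292M.

Efficient allocation: ClearBand→Band B ($405M), NorthTel→Band E ($934M), Meridian→Band C ($916M), VistaNet→Band F ($632M); total welfare W = $2887M.
NorthTel receives Band E at value $934M, so the others get W − 934 = $1953M.
Without NorthTel: best allocation of the remaining 3 bidders over all 4 bands is ClearBand→Band E ($582M), Meridian→Band C ($916M), VistaNet→Band B ($747M), total $2245M.
VCG payment = (others' best without NorthTel) − (others' welfare with NorthTel) = 2245 − 1953 = $292M.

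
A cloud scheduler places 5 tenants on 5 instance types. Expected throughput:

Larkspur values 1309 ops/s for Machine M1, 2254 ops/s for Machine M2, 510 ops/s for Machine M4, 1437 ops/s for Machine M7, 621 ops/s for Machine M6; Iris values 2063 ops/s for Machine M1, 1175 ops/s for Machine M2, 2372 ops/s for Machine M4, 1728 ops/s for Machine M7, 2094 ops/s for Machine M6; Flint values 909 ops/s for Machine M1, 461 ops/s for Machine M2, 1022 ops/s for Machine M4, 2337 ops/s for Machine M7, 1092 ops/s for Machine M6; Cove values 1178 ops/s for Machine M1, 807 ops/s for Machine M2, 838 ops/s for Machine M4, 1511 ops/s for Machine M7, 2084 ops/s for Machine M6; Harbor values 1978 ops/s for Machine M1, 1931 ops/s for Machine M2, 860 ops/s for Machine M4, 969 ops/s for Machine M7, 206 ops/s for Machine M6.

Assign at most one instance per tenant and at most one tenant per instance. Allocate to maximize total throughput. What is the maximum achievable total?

Max total: 11025 ops/s

Optimal: Larkspur→Machine M2 (2254 ops/s), Iris→Machine M4 (2372 ops/s), Flint→Machine M7 (2337 ops/s), Cove→Machine M6 (2084 ops/s), Harbor→Machine M1 (1978 ops/s) — total 2254+2372+2337+2084+1978 = 11025 ops/s.
Column-greedy (each instance in turn goes to its best remaining tenant) gives 7056 ops/s, worse by 3969.
Next-best assignment: Larkspur→Machine M1, Iris→Machine M4, Flint→Machine M7, Cove→Machine M6, Harbor→Machine M2 = 10033 ops/s.
Every other assignment is strictly worse.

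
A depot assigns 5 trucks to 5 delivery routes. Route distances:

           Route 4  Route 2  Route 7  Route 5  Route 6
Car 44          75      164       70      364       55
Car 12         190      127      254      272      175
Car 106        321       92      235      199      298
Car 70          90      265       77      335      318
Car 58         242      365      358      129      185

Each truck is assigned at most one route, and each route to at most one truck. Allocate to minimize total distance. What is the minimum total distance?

This is a one-to-one assignment (minimum-cost bipartite matching).
Optimal: Car 44→Route 6 (55 km), Car 12→Route 4 (190 km), Car 106→Route 2 (92 km), Car 70→Route 7 (77 km), Car 58→Route 5 (129 km) — total 55+190+92+77+129 = 543 km.
Row-greedy (each truck in turn takes its cheapest remaining route) gives 700 km, worse by 157.
Next-best assignment: Car 44→Route 4, Car 12→Route 6, Car 106→Route 2, Car 70→Route 7, Car 58→Route 5 = 548 km.
No other one-to-one assignment undercuts 543 km.

Min total: 543 km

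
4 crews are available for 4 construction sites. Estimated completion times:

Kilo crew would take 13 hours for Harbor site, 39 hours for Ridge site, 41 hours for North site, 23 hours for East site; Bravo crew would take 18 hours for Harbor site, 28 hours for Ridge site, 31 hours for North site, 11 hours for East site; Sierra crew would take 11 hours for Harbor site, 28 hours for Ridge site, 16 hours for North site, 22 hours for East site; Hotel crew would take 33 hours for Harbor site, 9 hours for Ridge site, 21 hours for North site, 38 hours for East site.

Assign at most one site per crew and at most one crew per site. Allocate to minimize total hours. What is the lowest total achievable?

Optimal: Kilo crew→Harbor site (13 hours), Bravo crew→East site (11 hours), Sierra crew→North site (16 hours), Hotel crew→Ridge site (9 hours) — total 13+11+16+9 = 49 hours.
Min-entry greedy (repeatedly take the single cheapest remaining cell) gives 72 hours, worse by 23.
Next-best assignment: Kilo crew→East site, Bravo crew→Harbor site, Sierra crew→North site, Hotel crew→Ridge site = 66 hours.
No other one-to-one assignment undercuts 49 hours.

Minimum total: 49 hours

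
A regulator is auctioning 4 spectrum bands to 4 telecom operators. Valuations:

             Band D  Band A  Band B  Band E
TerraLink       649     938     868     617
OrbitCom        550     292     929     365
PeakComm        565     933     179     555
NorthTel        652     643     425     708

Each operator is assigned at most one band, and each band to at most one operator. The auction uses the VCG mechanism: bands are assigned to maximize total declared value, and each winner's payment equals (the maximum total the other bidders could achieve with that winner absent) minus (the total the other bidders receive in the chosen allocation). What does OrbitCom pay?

OrbitCom pays $219M.

Efficient allocation: TerraLink→Band D ($649M), OrbitCom→Band B ($929M), PeakComm→Band A ($933M), NorthTel→Band E ($708M); total welfare W = $3219M.
OrbitCom receives Band B at value $929M, so the others get W − 929 = $2290M.
Without OrbitCom: best allocation of the remaining 3 bidders over all 4 bands is TerraLink→Band B ($868M), PeakComm→Band A ($933M), NorthTel→Band E ($708M), total $2509M.
VCG payment = (others' best without OrbitCom) − (others' welfare with OrbitCom) = 2509 − 2290 = $219M.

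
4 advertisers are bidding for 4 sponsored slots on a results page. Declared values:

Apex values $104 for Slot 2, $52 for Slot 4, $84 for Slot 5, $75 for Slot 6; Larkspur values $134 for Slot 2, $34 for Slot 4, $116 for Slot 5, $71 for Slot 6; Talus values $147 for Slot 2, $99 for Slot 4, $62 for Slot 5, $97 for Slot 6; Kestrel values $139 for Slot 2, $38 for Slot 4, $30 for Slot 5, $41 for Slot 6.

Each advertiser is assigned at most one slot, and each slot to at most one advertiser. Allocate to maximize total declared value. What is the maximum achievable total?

Maximum total: $429

Optimal: Apex→Slot 6 ($75), Larkspur→Slot 5 ($116), Talus→Slot 4 ($99), Kestrel→Slot 2 ($139) — total 75+116+99+139 = $429.
Column-greedy (each slot in turn goes to its best remaining advertiser) gives $356, worse by 73.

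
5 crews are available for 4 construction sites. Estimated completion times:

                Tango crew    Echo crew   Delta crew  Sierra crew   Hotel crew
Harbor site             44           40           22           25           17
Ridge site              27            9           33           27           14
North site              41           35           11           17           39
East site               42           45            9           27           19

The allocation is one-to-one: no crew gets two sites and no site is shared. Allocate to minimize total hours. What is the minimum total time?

This is a one-to-one assignment (minimum-cost bipartite matching).
Optimal: Hotel crew→Harbor site (17 hours), Echo crew→Ridge site (9 hours), Sierra crew→North site (17 hours), Delta crew→East site (9 hours) — total 17+9+17+9 = 52 hours.
Column-greedy (each site in turn goes to its cheapest remaining crew) gives 64 hours, worse by 12.
No other one-to-one assignment undercuts 52 hours.

Minimum total: 52 hours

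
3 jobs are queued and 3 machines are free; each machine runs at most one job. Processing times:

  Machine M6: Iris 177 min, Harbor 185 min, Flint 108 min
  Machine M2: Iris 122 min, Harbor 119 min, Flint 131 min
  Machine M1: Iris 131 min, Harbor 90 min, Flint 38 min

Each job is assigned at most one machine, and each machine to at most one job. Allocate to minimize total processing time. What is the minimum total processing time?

Minimum total: 320 min

Optimal: Iris→Machine M2 (122 min), Harbor→Machine M1 (90 min), Flint→Machine M6 (108 min) — total 122+90+108 = 320 min.
Min-entry greedy (repeatedly take the single cheapest remaining cell) gives 334 min, worse by 14.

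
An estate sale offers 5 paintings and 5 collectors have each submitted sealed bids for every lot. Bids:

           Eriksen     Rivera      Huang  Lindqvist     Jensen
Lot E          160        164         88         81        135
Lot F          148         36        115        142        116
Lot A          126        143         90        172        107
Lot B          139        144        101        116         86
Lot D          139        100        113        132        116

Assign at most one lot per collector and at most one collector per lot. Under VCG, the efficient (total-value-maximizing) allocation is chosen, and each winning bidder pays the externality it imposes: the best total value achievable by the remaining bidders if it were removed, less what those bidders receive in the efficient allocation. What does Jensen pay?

Efficient allocation: Eriksen→Lot F ($148), Rivera→Lot B ($144), Huang→Lot D ($113), Lindqvist→Lot A ($172), Jensen→Lot E ($135); total welfare W = $712.
Jensen receives Lot E at value $135, so the others get W − 135 = $577.
Without Jensen: best allocation of the remaining 4 bidders over all 5 lots is Eriksen→Lot F ($148), Rivera→Lot E ($164), Huang→Lot D ($113), Lindqvist→Lot A ($172), total $597.
VCG payment = (others' best without Jensen) − (others' welfare with Jensen) = 597 − 577 = $20.

Jensen pays $20.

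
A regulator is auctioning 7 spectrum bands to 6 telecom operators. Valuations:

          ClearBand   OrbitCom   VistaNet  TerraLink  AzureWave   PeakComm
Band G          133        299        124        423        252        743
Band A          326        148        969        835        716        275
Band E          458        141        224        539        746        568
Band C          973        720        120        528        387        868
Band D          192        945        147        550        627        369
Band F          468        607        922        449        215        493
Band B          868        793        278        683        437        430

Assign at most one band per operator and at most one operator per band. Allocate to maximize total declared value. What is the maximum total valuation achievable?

Maximum total: $5184M

This is a one-to-one assignment (maximum-weight bipartite matching).
Optimal: ClearBand→Band B ($868M), OrbitCom→Band D ($945M), VistaNet→Band F ($922M), TerraLink→Band A ($835M), AzureWave→Band E ($746M), PeakComm→Band C ($868M) — total 868+945+922+835+746+868 = $5184M.
Column-greedy (each band in turn goes to its best remaining operator) gives $4825M, worse by 359.
Next-best assignment: ClearBand→Band C, OrbitCom→Band D, VistaNet→Band F, TerraLink→Band A, AzureWave→Band E, PeakComm→Band G = $5164M.
Every other assignment is strictly worse.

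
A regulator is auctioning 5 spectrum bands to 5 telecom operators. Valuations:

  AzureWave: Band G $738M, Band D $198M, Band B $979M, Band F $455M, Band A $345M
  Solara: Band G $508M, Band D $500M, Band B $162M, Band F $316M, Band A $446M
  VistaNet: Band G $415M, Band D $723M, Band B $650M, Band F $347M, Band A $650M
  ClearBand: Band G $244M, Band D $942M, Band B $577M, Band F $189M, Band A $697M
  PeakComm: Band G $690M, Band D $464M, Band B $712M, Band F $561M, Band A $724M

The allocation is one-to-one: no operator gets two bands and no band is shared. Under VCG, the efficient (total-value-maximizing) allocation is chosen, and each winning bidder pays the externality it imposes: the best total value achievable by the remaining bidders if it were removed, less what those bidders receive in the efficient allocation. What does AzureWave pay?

AzureWave pays $163M.

Efficient allocation: AzureWave→Band B ($979M), Solara→Band G ($508M), VistaNet→Band A ($650M), ClearBand→Band D ($942M), PeakComm→Band F ($561M); total welfare W = $3640M.
AzureWave receives Band B at value $979M, so the others get W − 979 = $2661M.
Without AzureWave: best allocation of the remaining 4 bidders over all 5 bands is Solara→Band G ($508M), VistaNet→Band B ($650M), ClearBand→Band D ($942M), PeakComm→Band A ($724M), total $2824M.
VCG payment = (others' best without AzureWave) − (others' welfare with AzureWave) = 2824 − 2661 = $163M.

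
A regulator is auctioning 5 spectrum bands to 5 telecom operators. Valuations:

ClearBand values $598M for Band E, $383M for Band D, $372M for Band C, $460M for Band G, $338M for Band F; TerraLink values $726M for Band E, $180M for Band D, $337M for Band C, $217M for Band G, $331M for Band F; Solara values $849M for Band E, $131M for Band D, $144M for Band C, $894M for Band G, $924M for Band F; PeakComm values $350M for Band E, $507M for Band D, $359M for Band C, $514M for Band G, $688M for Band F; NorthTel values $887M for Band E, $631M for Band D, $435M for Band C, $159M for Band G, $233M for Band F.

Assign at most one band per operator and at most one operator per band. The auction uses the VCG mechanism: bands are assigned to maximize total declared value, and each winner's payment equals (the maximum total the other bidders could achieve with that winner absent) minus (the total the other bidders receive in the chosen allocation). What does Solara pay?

Solara pays $88M.

Efficient allocation: ClearBand→Band C ($372M), TerraLink→Band E ($726M), Solara→Band G ($894M), PeakComm→Band F ($688M), NorthTel→Band D ($631M); total welfare W = $3311M.
Solara receives Band G at value $894M, so the others get W − 894 = $2417M.
Without Solara: best allocation of the remaining 4 bidders over all 5 bands is ClearBand→Band G ($460M), TerraLink→Band E ($726M), PeakComm→Band F ($688M), NorthTel→Band D ($631M), total $2505M.
VCG payment = (others' best without Solara) − (others' welfare with Solara) = 2505 − 2417 = $88M.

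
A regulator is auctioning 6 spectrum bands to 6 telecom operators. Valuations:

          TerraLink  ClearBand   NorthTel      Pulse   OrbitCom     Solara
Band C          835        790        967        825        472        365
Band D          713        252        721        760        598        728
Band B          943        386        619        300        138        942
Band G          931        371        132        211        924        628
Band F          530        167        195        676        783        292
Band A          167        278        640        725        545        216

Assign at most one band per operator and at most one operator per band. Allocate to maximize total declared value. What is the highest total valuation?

Maximum total: $4892M

This is the linear assignment problem.
Optimal: TerraLink→Band G ($931M), ClearBand→Band C ($790M), NorthTel→Band D ($721M), Pulse→Band A ($725M), OrbitCom→Band F ($783M), Solara→Band B ($942M) — total 931+790+721+725+783+942 = $4892M.
Column-greedy (each band in turn goes to its best remaining operator) gives $4164M, worse by 728.
Next-best assignment: TerraLink→Band G, ClearBand→Band C, NorthTel→Band A, Pulse→Band D, OrbitCom→Band F, Solara→Band B = $4846M.
No other one-to-one assignment exceeds $4892M.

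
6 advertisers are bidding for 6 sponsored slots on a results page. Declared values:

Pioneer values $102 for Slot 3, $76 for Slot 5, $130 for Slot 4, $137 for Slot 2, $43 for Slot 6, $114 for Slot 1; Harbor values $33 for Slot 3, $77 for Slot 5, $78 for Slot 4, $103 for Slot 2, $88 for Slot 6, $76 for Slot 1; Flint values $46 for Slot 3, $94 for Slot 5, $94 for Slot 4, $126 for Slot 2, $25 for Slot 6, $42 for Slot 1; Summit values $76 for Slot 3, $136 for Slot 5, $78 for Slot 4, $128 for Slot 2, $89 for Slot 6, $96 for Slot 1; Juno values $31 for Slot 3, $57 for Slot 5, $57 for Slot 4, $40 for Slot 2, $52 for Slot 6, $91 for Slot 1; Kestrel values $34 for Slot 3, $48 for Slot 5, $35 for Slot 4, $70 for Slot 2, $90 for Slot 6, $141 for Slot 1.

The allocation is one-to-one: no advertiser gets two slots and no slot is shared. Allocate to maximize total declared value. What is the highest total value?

Optimal: Pioneer→Slot 4 ($130), Harbor→Slot 6 ($88), Flint→Slot 2 ($126), Summit→Slot 5 ($136), Juno→Slot 3 ($31), Kestrel→Slot 1 ($141) — total 130+88+126+136+31+141 = $652.
Max-entry greedy (repeatedly take the single best remaining cell) gives $627, worse by 25.

Max total: $652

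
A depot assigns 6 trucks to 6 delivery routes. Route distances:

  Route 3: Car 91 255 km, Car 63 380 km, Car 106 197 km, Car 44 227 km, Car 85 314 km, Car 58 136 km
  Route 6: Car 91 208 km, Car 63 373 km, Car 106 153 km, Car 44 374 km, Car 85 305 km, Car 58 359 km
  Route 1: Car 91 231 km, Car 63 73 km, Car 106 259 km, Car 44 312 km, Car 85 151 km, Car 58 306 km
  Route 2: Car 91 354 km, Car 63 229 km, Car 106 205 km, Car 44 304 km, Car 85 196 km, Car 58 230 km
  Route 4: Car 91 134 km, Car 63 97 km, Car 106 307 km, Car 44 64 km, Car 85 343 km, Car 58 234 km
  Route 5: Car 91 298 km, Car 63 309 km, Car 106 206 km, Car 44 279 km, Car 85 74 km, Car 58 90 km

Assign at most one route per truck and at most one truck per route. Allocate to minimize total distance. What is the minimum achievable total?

Treat this as an assignment problem: match each truck to one route.
Optimal: Car 91→Route 6 (208 km), Car 63→Route 1 (73 km), Car 106→Route 2 (205 km), Car 44→Route 4 (64 km), Car 85→Route 5 (74 km), Car 58→Route 3 (136 km) — total 208+73+205+64+74+136 = 760 km.
Column-greedy (each route in turn goes to its cheapest remaining truck) gives 920 km, worse by 160.

Minimum total: 760 km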